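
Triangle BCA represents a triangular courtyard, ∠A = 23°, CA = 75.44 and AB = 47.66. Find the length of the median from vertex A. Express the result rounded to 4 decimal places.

By the law of cosines, BC² = CA² + AB² − 2·CA·AB·cos A = 1343.4, so BC ≈ 36.652.
Median from A: ½√(2·CA² + 2·AB² − BC²) ≈ 60.378.

60.3779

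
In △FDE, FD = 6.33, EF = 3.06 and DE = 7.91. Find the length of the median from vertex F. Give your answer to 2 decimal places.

m_F ≈ 3.01

Median from F: ½√(2·EF² + 2·FD² − DE²) ≈ 3.0123.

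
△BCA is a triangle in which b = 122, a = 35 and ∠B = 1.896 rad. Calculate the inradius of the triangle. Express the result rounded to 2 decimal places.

Law of sines: sin A = a·sin B/b ≈ 0.27185.
Since b ≥ a, only the acute value applies: ∠A ≈ 0.275 rad.
Then ∠C = π − ∠B − ∠A ≈ 0.970 rad.
Law of sines gives c = b·sin C/sin B ≈ 106.22.
Area = ½·b·a·sin C ≈ 1761.5.
Semiperimeter s = (122+106.22+35)/2 = 131.61.
Inradius = area/s = 1761.5/131.61 ≈ 13.384.

r ≈ 13.38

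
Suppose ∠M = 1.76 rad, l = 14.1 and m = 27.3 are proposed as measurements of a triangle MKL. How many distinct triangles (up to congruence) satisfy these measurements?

1

l·sin M = 14.1·sin(1.76 rad) ≈ 13.85.
Since ∠M is not acute, a triangle exists only if m > l; here m > l, so there is exactly one triangle.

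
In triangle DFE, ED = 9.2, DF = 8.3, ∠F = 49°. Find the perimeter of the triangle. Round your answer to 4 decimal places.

29.6833

Law of sines: sin E = DF·sin F/ED ≈ 0.68088.
Since ED ≥ DF, only the acute value applies: ∠E ≈ 42.91°.
Then ∠D = 180° − ∠F − ∠E ≈ 88.09°.
Law of sines gives FE = ED·sin D/sin F ≈ 12.183.
Semiperimeter s = (12.183+9.2+8.3)/2 = 14.842.
Perimeter = 12.183 + 9.2 + 8.3 = 29.683.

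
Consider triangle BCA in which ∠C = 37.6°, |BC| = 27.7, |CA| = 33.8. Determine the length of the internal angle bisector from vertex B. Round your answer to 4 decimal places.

17.0967

By the law of cosines, |AB|² = |BC|² + |CA|² − 2·|BC|·|CA|·cos C = 426.15, so |AB| ≈ 20.643.
Law of cosines again: cos B = (|AB|² + |BC|² − |CA|²)/(2·|AB|·|BC|) ≈ 0.04460, so ∠B ≈ 87.44°.
The bisector from B has length 2·|AB|·|BC|·cos(∠B/2)/(|AB|+|BC|) ≈ 17.097.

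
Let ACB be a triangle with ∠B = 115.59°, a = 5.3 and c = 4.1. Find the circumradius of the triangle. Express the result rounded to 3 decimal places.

R ≈ 4.424

By the law of cosines, b² = a² + c² − 2·a·c·cos B = 63.672, so b ≈ 7.9794.
Area = ½·a·c·sin B ≈ 9.7992.
Circumradius = b/(2 sin B) ≈ 4.4236.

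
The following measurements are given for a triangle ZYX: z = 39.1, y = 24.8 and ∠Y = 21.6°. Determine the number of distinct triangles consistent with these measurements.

2

z·sin Y = 39.1·sin(21.6°) ≈ 14.39.
Since z sin Y < y < z (14.39 < 24.8 < 39.1), two triangles exist.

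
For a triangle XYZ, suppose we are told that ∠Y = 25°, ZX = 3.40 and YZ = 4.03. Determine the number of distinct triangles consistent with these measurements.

2

YZ·sin Y = 4.03·sin(25°) ≈ 1.703.
Since YZ sin Y < ZX < YZ (1.703 < 3.40 < 4.03), two triangles exist.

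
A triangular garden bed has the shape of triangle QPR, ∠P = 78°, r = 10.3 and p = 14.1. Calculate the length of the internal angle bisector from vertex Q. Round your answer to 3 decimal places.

Law of sines: sin R = r·sin P/p ≈ 0.71453.
Since p ≥ r, only the acute value applies: ∠R ≈ 45.60°.
Then ∠Q = 180° − ∠P − ∠R ≈ 56.40°.
Law of sines gives q = p·sin Q/sin P ≈ 12.006.
The bisector from Q has length 2·p·r·cos(∠Q/2)/(p+r) ≈ 10.491.

t_Q ≈ 10.491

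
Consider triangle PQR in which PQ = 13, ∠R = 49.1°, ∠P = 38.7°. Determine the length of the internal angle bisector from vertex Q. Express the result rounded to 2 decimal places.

The third angle is ∠Q = 180° − ∠R − ∠P = 92.20°.
Law of sines: QR = PQ·sin P/sin R ≈ 10.754.
Law of sines: RP = PQ·sin Q/sin R ≈ 17.186.
The bisector from Q has length 2·PQ·QR·cos(∠Q/2)/(PQ+QR) ≈ 8.1617.

8.16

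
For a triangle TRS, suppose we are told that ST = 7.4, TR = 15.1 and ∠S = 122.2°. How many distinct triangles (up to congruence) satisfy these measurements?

ST·sin S = 7.4·sin(122.2°) ≈ 6.262.
Since ∠S is not acute, a triangle exists only if TR > ST; here TR > ST, so there is exactly one triangle.

1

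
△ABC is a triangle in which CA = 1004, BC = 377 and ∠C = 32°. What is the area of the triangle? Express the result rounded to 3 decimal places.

area ≈ 100289.340

Area = ½·BC·CA·sin C ≈ 1.0029e+05.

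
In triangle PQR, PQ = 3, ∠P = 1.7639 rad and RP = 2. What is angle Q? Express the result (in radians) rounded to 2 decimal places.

∠Q ≈ 0.53 rad

By the law of cosines, QR² = RP² + PQ² − 2·RP·PQ·cos P = 15.303, so QR ≈ 3.9119.
Law of cosines again: cos Q = (PQ² + QR² − RP²)/(2·PQ·QR) ≈ 0.86501, so ∠Q ≈ 0.5256 rad.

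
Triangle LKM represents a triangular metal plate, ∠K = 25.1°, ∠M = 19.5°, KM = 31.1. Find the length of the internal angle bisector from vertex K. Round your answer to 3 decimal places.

19.563

The third angle is ∠L = 180° − ∠K − ∠M = 135.40°.
Law of sines: ML = KM·sin K/sin L ≈ 18.789.
Law of sines: LK = KM·sin M/sin L ≈ 14.785.
The bisector from K has length 2·LK·KM·cos(∠K/2)/(LK+KM) ≈ 19.563.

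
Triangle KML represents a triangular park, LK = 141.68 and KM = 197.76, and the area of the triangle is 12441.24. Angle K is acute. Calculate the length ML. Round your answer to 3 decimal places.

From area = ½·LK·KM·sin K, we get sin K = 2·area/(LK·KM) ≈ 0.88807.
Taking the acute solution, ∠K ≈ 62.63°.
Law of cosines then gives ML ≈ 182.81.

182.815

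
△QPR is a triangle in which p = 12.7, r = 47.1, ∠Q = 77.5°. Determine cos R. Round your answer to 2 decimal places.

By the law of cosines, q² = p² + r² − 2·p·r·cos Q = 2120.8, so q ≈ 46.052.
Law of cosines again: cos R = (q² + p² − r²)/(2·q·p) ≈ 0.05441, so ∠R ≈ 86.88°.

cos R ≈ 0.05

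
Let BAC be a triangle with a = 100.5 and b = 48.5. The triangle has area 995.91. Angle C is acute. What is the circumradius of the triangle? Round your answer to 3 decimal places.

From area = ½·b·a·sin C, we get sin C = 2·area/(b·a) ≈ 0.40864.
Taking the acute solution, ∠C ≈ 0.421 rad.
Law of cosines then gives c ≈ 59.625.
Circumradius = c/(2 sin C) ≈ 72.955.

R ≈ 72.955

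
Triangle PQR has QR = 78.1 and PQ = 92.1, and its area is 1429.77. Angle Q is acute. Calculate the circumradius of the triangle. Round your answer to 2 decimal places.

From area = ½·PQ·QR·sin Q, we get sin Q = 2·area/(PQ·QR) ≈ 0.39754.
Taking the acute solution, ∠Q ≈ 23.42°.
Law of cosines then gives RP ≈ 37.171.
Circumradius = RP/(2 sin Q) ≈ 46.75.

46.75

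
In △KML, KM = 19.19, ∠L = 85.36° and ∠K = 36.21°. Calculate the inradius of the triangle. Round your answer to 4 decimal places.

r ≈ 3.9593

The third angle is ∠M = 180° − ∠L − ∠K = 58.43°.
Law of sines: ML = KM·sin K/sin L ≈ 11.374.
Law of sines: LK = KM·sin M/sin L ≈ 16.404.
Area = ½·KM·ML·sin M ≈ 92.979.
Semiperimeter s = (11.374+16.404+19.19)/2 = 23.484.
Inradius = area/s = 92.979/23.484 ≈ 3.9593.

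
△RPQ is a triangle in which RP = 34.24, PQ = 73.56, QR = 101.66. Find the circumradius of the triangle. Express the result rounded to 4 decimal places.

76.1603

By the law of cosines, cos R = (QR² + RP² − PQ²) / (2·QR·RP) ≈ 0.87566, so ∠R ≈ 28.88°.
Circumradius = PQ/(2 sin R) ≈ 76.16.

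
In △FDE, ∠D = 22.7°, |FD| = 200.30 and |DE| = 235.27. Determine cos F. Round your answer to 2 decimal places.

-0.18

By the law of cosines, |EF|² = |FD|² + |DE|² − 2·|FD|·|DE|·cos D = 8523.6, so |EF| ≈ 92.323.
Law of cosines again: cos F = (|EF|² + |FD|² − |DE|²)/(2·|EF|·|FD|) ≈ -0.18138, so ∠F ≈ 100.45°.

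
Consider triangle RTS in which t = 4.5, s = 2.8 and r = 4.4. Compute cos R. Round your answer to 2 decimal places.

By the law of cosines, cos R = (t² + s² − r²) / (2·t·s) ≈ 0.34643, so ∠R ≈ 69.73°.

0.35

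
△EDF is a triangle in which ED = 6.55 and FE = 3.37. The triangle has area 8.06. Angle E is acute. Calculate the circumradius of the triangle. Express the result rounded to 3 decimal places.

3.361

From area = ½·FE·ED·sin E, we get sin E = 2·area/(FE·ED) ≈ 0.73029.
Taking the acute solution, ∠E ≈ 0.8187 rad.
Law of cosines then gives DF ≈ 4.9093.
Circumradius = DF/(2 sin E) ≈ 3.3612.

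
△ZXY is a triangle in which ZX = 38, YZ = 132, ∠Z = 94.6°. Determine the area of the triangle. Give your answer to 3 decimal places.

Area = ½·YZ·ZX·sin Z ≈ 2499.9.

2499.921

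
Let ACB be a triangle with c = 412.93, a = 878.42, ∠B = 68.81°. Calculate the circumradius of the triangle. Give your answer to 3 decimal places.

R ≈ 442.180

By the law of cosines, b² = a² + c² − 2·a·c·cos B = 6.7991e+05, so b ≈ 824.57.
Area = ½·a·c·sin B ≈ 1.691e+05.
Circumradius = b/(2 sin B) ≈ 442.18.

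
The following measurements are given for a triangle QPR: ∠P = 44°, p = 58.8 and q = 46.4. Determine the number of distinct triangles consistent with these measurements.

1

q·sin P = 46.4·sin(44°) ≈ 32.23.
Since p ≥ q, exactly one triangle exists.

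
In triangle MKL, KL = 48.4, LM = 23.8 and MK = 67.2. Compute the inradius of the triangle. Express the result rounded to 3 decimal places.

Semiperimeter s = (48.4 + 23.8 + 67.2)/2 = 69.7.
Heron's formula: area = √(69.7·21.3·45.9·2.5) ≈ 412.75.
Inradius = area/s = 412.75/69.7 ≈ 5.9217.

r ≈ 5.922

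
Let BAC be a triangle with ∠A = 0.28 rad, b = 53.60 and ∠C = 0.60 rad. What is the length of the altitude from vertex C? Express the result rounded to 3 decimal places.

14.813

The third angle is ∠B = π − ∠A − ∠C = 2.262 rad.
Law of sines: a = b·sin A/sin B ≈ 19.219.
Law of sines: c = b·sin C/sin B ≈ 39.267.
Area = ½·b·a·sin C ≈ 290.83.
The altitude from C has length 2·area/c ≈ 14.813.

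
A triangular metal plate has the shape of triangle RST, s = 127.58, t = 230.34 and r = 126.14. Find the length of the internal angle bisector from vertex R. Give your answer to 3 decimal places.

160.427

By the law of cosines, cos R = (s² + t² − r²) / (2·s·t) ≈ 0.90894, so ∠R ≈ 24.64°.
The bisector from R has length 2·s·t·cos(∠R/2)/(s+t) ≈ 160.43.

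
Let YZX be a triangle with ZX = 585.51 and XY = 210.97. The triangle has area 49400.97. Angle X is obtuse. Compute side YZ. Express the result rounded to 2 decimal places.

From area = ½·ZX·XY·sin X, we get sin X = 2·area/(ZX·XY) ≈ 0.79985.
Taking the obtuse solution, ∠X ≈ 126.88°.
Law of cosines then gives YZ ≈ 731.85.

731.85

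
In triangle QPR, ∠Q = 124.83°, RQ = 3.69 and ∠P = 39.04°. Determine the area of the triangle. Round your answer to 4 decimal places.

area ≈ 2.4649

The third angle is ∠R = 180° − ∠Q − ∠P = 16.13°.
Law of sines: PR = RQ·sin Q/sin P ≈ 4.8089.
Law of sines: QP = RQ·sin R/sin P ≈ 1.6276.
Area = ½·RQ·PR·sin R ≈ 2.4649.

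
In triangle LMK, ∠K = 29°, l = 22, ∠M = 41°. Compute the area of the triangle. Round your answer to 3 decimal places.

area ≈ 81.911

The third angle is ∠L = 180° − ∠M − ∠K = 110.00°.
Law of sines: m = l·sin M/sin L ≈ 15.36.
Law of sines: k = l·sin K/sin L ≈ 11.35.
Area = ½·l·m·sin K ≈ 81.911.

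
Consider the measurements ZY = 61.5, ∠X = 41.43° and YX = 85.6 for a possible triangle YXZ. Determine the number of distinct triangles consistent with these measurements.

YX·sin X = 85.6·sin(41.43°) ≈ 56.64.
Since YX sin X < ZY < YX (56.64 < 61.5 < 85.6), two triangles exist.

2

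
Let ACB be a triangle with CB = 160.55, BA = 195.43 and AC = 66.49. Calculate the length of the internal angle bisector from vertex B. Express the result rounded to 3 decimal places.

By the law of cosines, cos B = (CB² + BA² − AC²) / (2·CB·BA) ≈ 0.94894, so ∠B ≈ 0.321 rad.
The bisector from B has length 2·CB·BA·cos(∠B/2)/(CB+BA) ≈ 174.02.

t_B ≈ 174.016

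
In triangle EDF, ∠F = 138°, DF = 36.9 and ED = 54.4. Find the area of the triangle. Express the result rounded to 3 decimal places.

area ≈ 259.895

Law of sines: sin E = DF·sin F/ED ≈ 0.45388.
Since ED ≥ DF, only the acute value applies: ∠E ≈ 26.99°.
Then ∠D = 180° − ∠F − ∠E ≈ 15.01°.
Law of sines gives FE = ED·sin D/sin F ≈ 21.052.
Area = ½·ED·DF·sin D ≈ 259.89.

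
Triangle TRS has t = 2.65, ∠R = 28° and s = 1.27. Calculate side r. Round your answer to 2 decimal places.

By the law of cosines, r² = s² + t² − 2·s·t·cos R = 2.6923, so r ≈ 1.6408.

1.64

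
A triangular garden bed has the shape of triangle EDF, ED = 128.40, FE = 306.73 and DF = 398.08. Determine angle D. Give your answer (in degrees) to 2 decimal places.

By the law of cosines, cos D = (ED² + DF² − FE²) / (2·ED·DF) ≈ 0.79109, so ∠D ≈ 37.71°.

37.71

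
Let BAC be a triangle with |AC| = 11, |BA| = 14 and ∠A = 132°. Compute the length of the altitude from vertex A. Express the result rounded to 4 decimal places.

5.0039

By the law of cosines, |CB|² = |BA|² + |AC|² − 2·|BA|·|AC|·cos A = 523.09, so |CB| ≈ 22.871.
Area = ½·|BA|·|AC|·sin A ≈ 57.222.
The altitude from A has length 2·area/|CB| ≈ 5.0039.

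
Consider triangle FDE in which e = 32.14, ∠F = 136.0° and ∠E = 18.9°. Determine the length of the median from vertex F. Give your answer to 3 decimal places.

m_F ≈ 14.649

The third angle is ∠D = 180° − ∠E − ∠F = 25.10°.
Law of sines: f = e·sin F/sin E ≈ 68.926.
Law of sines: d = e·sin D/sin E ≈ 42.09.
Median from F: ½√(2·d² + 2·e² − f²) ≈ 14.649.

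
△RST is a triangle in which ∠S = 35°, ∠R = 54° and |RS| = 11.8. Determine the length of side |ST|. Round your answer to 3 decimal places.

9.548

The third angle is ∠T = 180° − ∠R − ∠S = 91.00°.
Law of sines: |ST| = |RS|·sin R/sin T ≈ 9.5479.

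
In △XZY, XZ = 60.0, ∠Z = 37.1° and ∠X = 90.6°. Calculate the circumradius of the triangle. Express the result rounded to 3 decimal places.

R ≈ 37.916

The third angle is ∠Y = 180° − ∠X − ∠Z = 52.30°.
Law of sines: ZY = XZ·sin X/sin Y ≈ 75.828.
Law of sines: YX = XZ·sin Z/sin Y ≈ 45.742.
Circumradius = XZ/(2 sin Y) ≈ 37.916.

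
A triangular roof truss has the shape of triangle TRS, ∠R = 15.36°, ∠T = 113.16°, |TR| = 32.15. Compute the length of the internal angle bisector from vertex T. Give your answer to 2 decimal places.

The third angle is ∠S = 180° − ∠T − ∠R = 51.48°.
Law of sines: |RS| = |TR|·sin T/sin S ≈ 37.78.
Law of sines: |ST| = |TR|·sin R/sin S ≈ 10.885.
The bisector from T has length 2·|ST|·|TR|·cos(∠T/2)/(|ST|+|TR|) ≈ 8.9573.

t_T ≈ 8.96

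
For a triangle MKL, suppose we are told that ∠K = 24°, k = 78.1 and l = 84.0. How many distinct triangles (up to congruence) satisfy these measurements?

l·sin K = 84.0·sin(24°) ≈ 34.17.
Since l sin K < k < l (34.17 < 78.1 < 84.0), two triangles exist.

2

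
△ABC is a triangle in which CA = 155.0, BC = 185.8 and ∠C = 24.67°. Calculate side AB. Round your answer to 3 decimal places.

By the law of cosines, AB² = BC² + CA² − 2·BC·CA·cos C = 6205.8, so AB ≈ 78.777.

78.777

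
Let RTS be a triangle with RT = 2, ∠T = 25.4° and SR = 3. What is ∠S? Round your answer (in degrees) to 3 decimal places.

Law of sines: sin S = RT·sin T/SR ≈ 0.28596.
Since SR ≥ RT, only the acute value applies: ∠S ≈ 16.62°.
Then ∠R = 180° − ∠T − ∠S ≈ 137.98°.

16.616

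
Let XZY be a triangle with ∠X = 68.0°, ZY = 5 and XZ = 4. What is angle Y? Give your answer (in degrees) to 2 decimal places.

Law of sines: sin Y = XZ·sin X/ZY ≈ 0.74175.
Since ZY ≥ XZ, only the acute value applies: ∠Y ≈ 47.88°.
Then ∠Z = 180° − ∠X − ∠Y ≈ 64.12°.

∠Y ≈ 47.88°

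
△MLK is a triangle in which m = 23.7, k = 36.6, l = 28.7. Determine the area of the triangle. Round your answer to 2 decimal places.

339.90

Semiperimeter s = (23.7 + 28.7 + 36.6)/2 = 44.5.
Heron's formula: area = √(44.5·20.8·15.8·7.9) ≈ 339.9.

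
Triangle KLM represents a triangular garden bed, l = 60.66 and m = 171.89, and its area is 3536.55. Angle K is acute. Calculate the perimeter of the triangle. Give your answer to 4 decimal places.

perimeter ≈ 366.3554

From area = ½·l·m·sin K, we get sin K = 2·area/(l·m) ≈ 0.67835.
Taking the acute solution, ∠K ≈ 42.72°.
Law of cosines then gives k ≈ 133.81.
Perimeter = 133.81 + 60.66 + 171.89 = 366.36.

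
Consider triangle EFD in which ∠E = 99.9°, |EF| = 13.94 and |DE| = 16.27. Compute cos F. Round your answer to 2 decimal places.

By the law of cosines, |FD|² = |DE|² + |EF|² − 2·|DE|·|EF|·cos E = 537.02, so |FD| ≈ 23.174.
Law of cosines again: cos F = (|EF|² + |FD|² − |DE|²)/(2·|EF|·|FD|) ≈ 0.72225, so ∠F ≈ 43.76°.

cos F ≈ 0.72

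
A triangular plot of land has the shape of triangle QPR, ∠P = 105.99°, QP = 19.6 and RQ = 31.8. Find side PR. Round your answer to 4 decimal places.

Law of sines: sin R = QP·sin P/RQ ≈ 0.59251.
Since RQ ≥ QP, only the acute value applies: ∠R ≈ 36.34°.
Then ∠Q = 180° − ∠P − ∠R ≈ 37.67°.
Law of sines gives PR = RQ·sin Q/sin P ≈ 20.218.

20.2178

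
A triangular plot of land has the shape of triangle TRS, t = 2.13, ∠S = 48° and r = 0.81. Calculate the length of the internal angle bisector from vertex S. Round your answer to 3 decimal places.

1.072

By the law of cosines, s² = t² + r² − 2·t·r·cos S = 2.8841, so s ≈ 1.6983.
The bisector from S has length 2·t·r·cos(∠S/2)/(t+r) ≈ 1.0722.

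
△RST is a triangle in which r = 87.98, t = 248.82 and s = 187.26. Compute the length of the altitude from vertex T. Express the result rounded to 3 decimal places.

53.948

Semiperimeter p = (87.98 + 187.26 + 248.82)/2 = 262.03.
Heron's formula: area = √(262.03·174.05·74.77·13.21) ≈ 6711.6.
The altitude from T has length 2·area/t ≈ 53.948.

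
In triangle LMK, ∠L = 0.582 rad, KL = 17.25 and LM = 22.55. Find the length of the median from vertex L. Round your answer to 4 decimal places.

By the law of cosines, MK² = KL² + LM² − 2·KL·LM·cos L = 156.17, so MK ≈ 12.497.
Median from L: ½√(2·KL² + 2·LM² − MK²) ≈ 19.079.

m_L ≈ 19.0785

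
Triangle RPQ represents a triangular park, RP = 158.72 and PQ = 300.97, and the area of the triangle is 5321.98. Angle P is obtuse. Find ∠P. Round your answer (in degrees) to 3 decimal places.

∠P ≈ 167.125°

From area = ½·RP·PQ·sin P, we get sin P = 2·area/(RP·PQ) ≈ 0.22282.
Taking the obtuse solution, ∠P ≈ 167.13°.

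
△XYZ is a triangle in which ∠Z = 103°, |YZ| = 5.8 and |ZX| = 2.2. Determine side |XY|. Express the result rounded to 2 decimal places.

By the law of cosines, |XY|² = |YZ|² + |ZX|² − 2·|YZ|·|ZX|·cos Z = 44.221, so |XY| ≈ 6.6499.

6.65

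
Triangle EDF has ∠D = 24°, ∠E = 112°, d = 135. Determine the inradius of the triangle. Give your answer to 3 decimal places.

42.863

The third angle is ∠F = 180° − ∠E − ∠D = 44.00°.
Law of sines: e = d·sin E/sin D ≈ 307.74.
Law of sines: f = d·sin F/sin D ≈ 230.56.
Area = ½·d·e·sin F ≈ 14430.
Semiperimeter s = (307.74+135+230.56)/2 = 336.65.
Inradius = area/s = 14430/336.65 ≈ 42.863.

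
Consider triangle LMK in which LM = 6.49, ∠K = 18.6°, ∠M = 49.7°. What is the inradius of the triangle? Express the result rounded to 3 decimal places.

2.287

The third angle is ∠L = 180° − ∠M − ∠K = 111.70°.
Law of sines: MK = LM·sin L/sin K ≈ 18.905.
Law of sines: KL = LM·sin M/sin K ≈ 15.518.
Area = ½·LM·MK·sin M ≈ 46.788.
Semiperimeter s = (18.905+15.518+6.49)/2 = 20.457.
Inradius = area/s = 46.788/20.457 ≈ 2.2872.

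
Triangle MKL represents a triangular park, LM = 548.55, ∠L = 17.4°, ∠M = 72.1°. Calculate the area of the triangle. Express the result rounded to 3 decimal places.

area ≈ 42815.527

The third angle is ∠K = 180° − ∠L − ∠M = 90.50°.
Law of sines: KL = LM·sin M/sin K ≈ 522.02.
Law of sines: MK = LM·sin L/sin K ≈ 164.05.
Area = ½·LM·KL·sin L ≈ 42816.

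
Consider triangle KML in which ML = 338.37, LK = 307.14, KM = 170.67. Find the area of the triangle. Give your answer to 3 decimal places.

26113.704

Semiperimeter s = (338.37 + 307.14 + 170.67)/2 = 408.09.
Heron's formula: area = √(408.09·69.72·100.95·237.42) ≈ 26114.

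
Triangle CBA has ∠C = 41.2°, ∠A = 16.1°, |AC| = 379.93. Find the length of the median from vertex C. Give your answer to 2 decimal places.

m_C ≈ 240.63

The third angle is ∠B = 180° − ∠A − ∠C = 122.70°.
Law of sines: |BA| = |AC|·sin C/sin B ≈ 297.39.
Law of sines: |CB| = |AC|·sin A/sin B ≈ 125.2.
Median from C: ½√(2·|AC|² + 2·|CB|² − |BA|²) ≈ 240.63.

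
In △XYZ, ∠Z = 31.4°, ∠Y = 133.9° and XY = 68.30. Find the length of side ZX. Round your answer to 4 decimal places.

The third angle is ∠X = 180° − ∠Y − ∠Z = 14.70°.
Law of sines: ZX = XY·sin Y/sin Z ≈ 94.458.

94.4582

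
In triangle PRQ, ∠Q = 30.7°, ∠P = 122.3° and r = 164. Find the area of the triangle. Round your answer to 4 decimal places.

The third angle is ∠R = 180° − ∠Q − ∠P = 27.00°.
Law of sines: p = r·sin P/sin R ≈ 305.34.
Law of sines: q = r·sin Q/sin R ≈ 184.43.
Area = ½·r·p·sin Q ≈ 12783.

area ≈ 12783.0489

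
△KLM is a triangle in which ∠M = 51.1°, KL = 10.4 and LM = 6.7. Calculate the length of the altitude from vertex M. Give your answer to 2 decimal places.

Law of sines: sin K = LM·sin M/KL ≈ 0.50137.
Since KL ≥ LM, only the acute value applies: ∠K ≈ 30.09°.
Then ∠L = 180° − ∠M − ∠K ≈ 98.81°.
Law of sines gives MK = KL·sin L/sin M ≈ 13.206.
Area = ½·KL·LM·sin L ≈ 34.429.
The altitude from M has length 2·area/KL ≈ 6.621.

h_M ≈ 6.62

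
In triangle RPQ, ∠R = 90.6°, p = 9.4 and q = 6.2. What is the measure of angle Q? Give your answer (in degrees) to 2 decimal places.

∠Q ≈ 33.23°

By the law of cosines, r² = p² + q² − 2·p·q·cos R = 128.02, so r ≈ 11.315.
Law of cosines again: cos Q = (r² + p² − q²)/(2·r·p) ≈ 0.83652, so ∠Q ≈ 33.23°.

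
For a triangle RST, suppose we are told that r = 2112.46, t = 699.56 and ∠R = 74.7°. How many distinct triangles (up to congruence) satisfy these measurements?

t·sin R = 699.56·sin(74.7°) ≈ 674.8.
Since r ≥ t, exactly one triangle exists.

1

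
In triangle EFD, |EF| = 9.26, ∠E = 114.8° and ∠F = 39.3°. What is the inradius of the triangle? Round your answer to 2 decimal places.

The third angle is ∠D = 180° − ∠E − ∠F = 25.90°.
Law of sines: |FD| = |EF|·sin E/sin D ≈ 19.244.
Law of sines: |DE| = |EF|·sin F/sin D ≈ 13.427.
Area = ½·|EF|·|FD|·sin F ≈ 56.435.
Semiperimeter s = (19.244+13.427+9.26)/2 = 20.966.
Inradius = area/s = 56.435/20.966 ≈ 2.6918.

r ≈ 2.69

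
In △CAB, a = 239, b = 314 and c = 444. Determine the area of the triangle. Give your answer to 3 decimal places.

Semiperimeter s = (444 + 239 + 314)/2 = 498.5.
Heron's formula: area = √(498.5·54.5·259.5·184.5) ≈ 36066.

36065.977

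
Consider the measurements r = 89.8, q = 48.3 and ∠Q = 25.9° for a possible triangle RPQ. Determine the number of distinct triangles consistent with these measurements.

2

r·sin Q = 89.8·sin(25.9°) ≈ 39.22.
Since r sin Q < q < r (39.22 < 48.3 < 89.8), two triangles exist.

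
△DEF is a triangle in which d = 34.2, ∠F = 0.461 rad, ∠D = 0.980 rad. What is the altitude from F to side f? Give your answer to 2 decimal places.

The third angle is ∠E = π − ∠F − ∠D = 1.701 rad.
Law of sines: e = d·sin E/sin D ≈ 40.834.
Law of sines: f = d·sin F/sin D ≈ 18.319.
Area = ½·d·e·sin F ≈ 310.62.
The altitude from F has length 2·area/f ≈ 33.912.

33.91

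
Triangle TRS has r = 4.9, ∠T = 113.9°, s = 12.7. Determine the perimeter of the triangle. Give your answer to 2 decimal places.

By the law of cosines, t² = r² + s² − 2·r·s·cos T = 235.72, so t ≈ 15.353.
Semiperimeter p = (15.353+4.9+12.7)/2 = 16.477.
Perimeter = 15.353 + 4.9 + 12.7 = 32.953.

perimeter ≈ 32.95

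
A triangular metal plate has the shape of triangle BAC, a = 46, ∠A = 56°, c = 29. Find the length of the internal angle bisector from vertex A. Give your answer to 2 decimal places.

t_A ≈ 33.62

Law of sines: sin C = c·sin A/a ≈ 0.52265.
Since a ≥ c, only the acute value applies: ∠C ≈ 31.51°.
Then ∠B = 180° − ∠A − ∠C ≈ 92.49°.
Law of sines gives b = a·sin B/sin A ≈ 55.434.
The bisector from A has length 2·c·b·cos(∠A/2)/(c+b) ≈ 33.622.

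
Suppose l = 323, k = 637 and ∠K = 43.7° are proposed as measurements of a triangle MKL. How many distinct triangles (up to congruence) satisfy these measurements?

l·sin K = 323·sin(43.7°) ≈ 223.2.
Since k ≥ l, exactly one triangle exists.

1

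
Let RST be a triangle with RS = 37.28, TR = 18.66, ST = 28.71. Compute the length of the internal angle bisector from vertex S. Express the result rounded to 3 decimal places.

31.380

By the law of cosines, cos S = (RS² + ST² − TR²) / (2·RS·ST) ≈ 0.87165, so ∠S ≈ 29.35°.
The bisector from S has length 2·RS·ST·cos(∠S/2)/(RS+ST) ≈ 31.38.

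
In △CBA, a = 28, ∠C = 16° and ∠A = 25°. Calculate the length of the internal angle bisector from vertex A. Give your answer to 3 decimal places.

The third angle is ∠B = 180° − ∠A − ∠C = 139.00°.
Law of sines: c = a·sin C/sin A ≈ 18.262.
Law of sines: b = a·sin B/sin A ≈ 43.466.
The bisector from A has length 2·c·b·cos(∠A/2)/(c+b) ≈ 25.109.

t_A ≈ 25.109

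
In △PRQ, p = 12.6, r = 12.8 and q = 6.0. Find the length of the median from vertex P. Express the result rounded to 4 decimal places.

m_P ≈ 7.7608

Median from P: ½√(2·r² + 2·q² − p²) ≈ 7.7608.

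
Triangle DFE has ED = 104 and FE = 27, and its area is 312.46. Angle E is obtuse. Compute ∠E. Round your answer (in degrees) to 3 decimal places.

From area = ½·FE·ED·sin E, we get sin E = 2·area/(FE·ED) ≈ 0.22255.
Taking the obtuse solution, ∠E ≈ 167.14°.

167.141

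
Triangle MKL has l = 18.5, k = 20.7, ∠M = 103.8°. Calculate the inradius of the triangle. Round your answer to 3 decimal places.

r ≈ 5.307

By the law of cosines, m² = k² + l² − 2·k·l·cos M = 953.43, so m ≈ 30.878.
Area = ½·k·l·sin M ≈ 185.95.
Semiperimeter s = (30.878+20.7+18.5)/2 = 35.039.
Inradius = area/s = 185.95/35.039 ≈ 5.3069.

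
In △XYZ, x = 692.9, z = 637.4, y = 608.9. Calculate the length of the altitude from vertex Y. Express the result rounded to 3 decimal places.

588.922

Semiperimeter s = (692.9 + 608.9 + 637.4)/2 = 969.6.
Heron's formula: area = √(969.6·276.7·360.7·332.2) ≈ 1.793e+05.
The altitude from Y has length 2·area/y ≈ 588.92.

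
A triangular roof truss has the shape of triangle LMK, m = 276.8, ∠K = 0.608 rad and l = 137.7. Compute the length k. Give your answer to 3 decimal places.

By the law of cosines, k² = l² + m² − 2·l·m·cos K = 33010, so k ≈ 181.69.

181.686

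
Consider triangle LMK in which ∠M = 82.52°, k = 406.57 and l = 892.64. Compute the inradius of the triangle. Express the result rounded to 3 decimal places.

By the law of cosines, m² = k² + l² − 2·k·l·cos M = 8.6762e+05, so m ≈ 931.46.
Area = ½·k·l·sin M ≈ 1.7992e+05.
Semiperimeter s = (892.64+931.46+406.57)/2 = 1115.3.
Inradius = area/s = 1.7992e+05/1115.3 ≈ 161.31.

r ≈ 161.311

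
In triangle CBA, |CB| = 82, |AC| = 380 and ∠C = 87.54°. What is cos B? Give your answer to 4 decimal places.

By the law of cosines, |BA|² = |AC|² + |CB|² − 2·|AC|·|CB|·cos C = 1.4845e+05, so |BA| ≈ 385.29.
Law of cosines again: cos B = (|CB|² + |BA|² − |AC|²)/(2·|CB|·|BA|) ≈ 0.17049, so ∠B ≈ 80.18°.

0.1705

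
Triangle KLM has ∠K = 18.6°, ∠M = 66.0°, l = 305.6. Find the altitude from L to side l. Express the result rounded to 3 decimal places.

89.444

The third angle is ∠L = 180° − ∠M − ∠K = 95.40°.
Law of sines: k = l·sin K/sin L ≈ 97.908.
Law of sines: m = l·sin M/sin L ≈ 280.42.
Area = ½·l·k·sin M ≈ 13667.
The altitude from L has length 2·area/l ≈ 89.444.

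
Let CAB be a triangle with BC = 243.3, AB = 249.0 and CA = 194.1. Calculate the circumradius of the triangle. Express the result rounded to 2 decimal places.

By the law of cosines, cos C = (BC² + CA² − AB²) / (2·BC·CA) ≈ 0.36918, so ∠C ≈ 68.33°.
Circumradius = AB/(2 sin C) ≈ 133.96.

R ≈ 133.96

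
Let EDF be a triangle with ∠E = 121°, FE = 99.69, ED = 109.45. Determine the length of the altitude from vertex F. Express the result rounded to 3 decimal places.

h_F ≈ 85.451

By the law of cosines, DF² = FE² + ED² − 2·FE·ED·cos E = 33157, so DF ≈ 182.09.
Area = ½·FE·ED·sin E ≈ 4676.3.
The altitude from F has length 2·area/ED ≈ 85.451.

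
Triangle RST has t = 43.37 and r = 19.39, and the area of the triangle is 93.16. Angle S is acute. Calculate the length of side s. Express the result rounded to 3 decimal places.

24.836

From area = ½·t·r·sin S, we get sin S = 2·area/(t·r) ≈ 0.22156.
Taking the acute solution, ∠S ≈ 12.80°.
Law of cosines then gives s ≈ 24.836.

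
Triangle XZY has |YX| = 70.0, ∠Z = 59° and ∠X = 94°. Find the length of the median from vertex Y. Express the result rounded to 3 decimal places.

m_Y ≈ 73.652

The third angle is ∠Y = 180° − ∠X − ∠Z = 27.00°.
Law of sines: |ZY| = |YX|·sin X/sin Z ≈ 81.465.
Law of sines: |XZ| = |YX|·sin Y/sin Z ≈ 37.075.
Median from Y: ½√(2·|ZY|² + 2·|YX|² − |XZ|²) ≈ 73.652.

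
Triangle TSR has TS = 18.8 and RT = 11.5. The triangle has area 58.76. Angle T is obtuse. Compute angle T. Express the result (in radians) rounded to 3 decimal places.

From area = ½·RT·TS·sin T, we get sin T = 2·area/(RT·TS) ≈ 0.54357.
Taking the obtuse solution, ∠T ≈ 2.567 rad.

∠T ≈ 2.567 rad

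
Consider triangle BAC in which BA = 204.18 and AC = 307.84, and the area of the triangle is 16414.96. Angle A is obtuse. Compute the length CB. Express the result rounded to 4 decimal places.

493.6134

From area = ½·BA·AC·sin A, we get sin A = 2·area/(BA·AC) ≈ 0.52231.
Taking the obtuse solution, ∠A ≈ 148.51°.
Law of cosines then gives CB ≈ 493.61.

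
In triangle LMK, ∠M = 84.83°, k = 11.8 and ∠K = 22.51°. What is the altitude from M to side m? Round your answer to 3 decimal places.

The third angle is ∠L = 180° − ∠M − ∠K = 72.66°.
Law of sines: l = k·sin L/sin K ≈ 29.421.
Law of sines: m = k·sin M/sin K ≈ 30.697.
Area = ½·k·l·sin M ≈ 172.88.
The altitude from M has length 2·area/m ≈ 11.264.

h_M ≈ 11.264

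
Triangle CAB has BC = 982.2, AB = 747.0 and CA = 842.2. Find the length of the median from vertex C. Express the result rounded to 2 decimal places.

m_C ≈ 835.17

Median from C: ½√(2·BC² + 2·CA² − AB²) ≈ 835.17.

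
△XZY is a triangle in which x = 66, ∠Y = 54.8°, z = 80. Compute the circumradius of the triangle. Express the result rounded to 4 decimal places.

By the law of cosines, y² = x² + z² − 2·x·z·cos Y = 4668.9, so y ≈ 68.329.
Area = ½·x·z·sin Y ≈ 2157.3.
Circumradius = y/(2 sin Y) ≈ 41.81.

R ≈ 41.8097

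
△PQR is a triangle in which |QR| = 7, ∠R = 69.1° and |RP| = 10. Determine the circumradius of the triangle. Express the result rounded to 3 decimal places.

5.327

By the law of cosines, |PQ|² = |QR|² + |RP|² − 2·|QR|·|RP|·cos R = 99.057, so |PQ| ≈ 9.9527.
Area = ½·|QR|·|RP|·sin R ≈ 32.697.
Circumradius = |PQ|/(2 sin R) ≈ 5.3268.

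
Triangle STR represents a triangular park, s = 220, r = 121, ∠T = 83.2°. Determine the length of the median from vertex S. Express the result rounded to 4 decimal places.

m_S ≈ 153.5874

By the law of cosines, t² = r² + s² − 2·r·s·cos T = 56737, so t ≈ 238.2.
Median from S: ½√(2·t² + 2·r² − s²) ≈ 153.59.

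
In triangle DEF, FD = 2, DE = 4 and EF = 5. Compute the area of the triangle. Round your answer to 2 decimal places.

Semiperimeter s = (5 + 2 + 4)/2 = 5.5.
Heron's formula: area = √(5.5·0.5·3.5·1.5) ≈ 3.7997.

area ≈ 3.80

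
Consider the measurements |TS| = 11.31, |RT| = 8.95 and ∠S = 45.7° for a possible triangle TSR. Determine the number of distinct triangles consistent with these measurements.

2

|TS|·sin S = 11.31·sin(45.7°) ≈ 8.094.
Since |TS| sin S < |RT| < |TS| (8.094 < 8.95 < 11.31), two triangles exist.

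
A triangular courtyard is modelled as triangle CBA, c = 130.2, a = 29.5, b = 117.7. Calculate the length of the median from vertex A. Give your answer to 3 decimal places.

Median from A: ½√(2·c² + 2·b² − a²) ≈ 123.23.

m_A ≈ 123.228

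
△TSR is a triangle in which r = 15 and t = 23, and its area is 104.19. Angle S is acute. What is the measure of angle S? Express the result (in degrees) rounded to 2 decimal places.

37.16

From area = ½·r·t·sin S, we get sin S = 2·area/(r·t) ≈ 0.60400.
Taking the acute solution, ∠S ≈ 37.16°.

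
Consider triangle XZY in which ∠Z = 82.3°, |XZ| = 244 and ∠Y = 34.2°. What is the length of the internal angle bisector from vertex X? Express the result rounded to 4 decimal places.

The third angle is ∠X = 180° − ∠Z − ∠Y = 63.50°.
Law of sines: |ZY| = |XZ|·sin X/sin Y ≈ 388.49.
Law of sines: |YX| = |XZ|·sin Z/sin Y ≈ 430.19.
The bisector from X has length 2·|YX|·|XZ|·cos(∠X/2)/(|YX|+|XZ|) ≈ 264.79.

t_X ≈ 264.7859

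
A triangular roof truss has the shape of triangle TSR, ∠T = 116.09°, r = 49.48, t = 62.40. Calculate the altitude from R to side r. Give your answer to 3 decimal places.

19.800

Law of sines: sin R = r·sin T/t ≈ 0.71215.
Since t ≥ r, only the acute value applies: ∠R ≈ 45.41°.
Then ∠S = 180° − ∠T − ∠R ≈ 18.50°.
Law of sines gives s = t·sin S/sin T ≈ 22.046.
Area = ½·t·r·sin S ≈ 489.84.
The altitude from R has length 2·area/r ≈ 19.8.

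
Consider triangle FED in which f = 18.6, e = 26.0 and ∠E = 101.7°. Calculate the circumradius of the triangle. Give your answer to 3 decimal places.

Law of sines: sin F = f·sin E/e ≈ 0.70052.
Since e ≥ f, only the acute value applies: ∠F ≈ 44.47°.
Then ∠D = 180° − ∠E − ∠F ≈ 33.83°.
Law of sines gives d = e·sin D/sin E ≈ 14.783.
Circumradius = e/(2 sin E) ≈ 13.276.

13.276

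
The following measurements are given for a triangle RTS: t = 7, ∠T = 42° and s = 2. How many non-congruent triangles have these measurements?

s·sin T = 2·sin(42°) ≈ 1.338.
Since t ≥ s, exactly one triangle exists.

1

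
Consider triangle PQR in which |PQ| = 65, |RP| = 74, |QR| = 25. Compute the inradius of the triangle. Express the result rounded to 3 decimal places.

Semiperimeter s = (25 + 74 + 65)/2 = 82.
Heron's formula: area = √(82·57·8·17) ≈ 797.29.
Inradius = area/s = 797.29/82 ≈ 9.723.

r ≈ 9.723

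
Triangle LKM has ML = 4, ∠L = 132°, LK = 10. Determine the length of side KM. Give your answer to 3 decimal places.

By the law of cosines, KM² = ML² + LK² − 2·ML·LK·cos L = 169.53, so KM ≈ 13.02.

13.020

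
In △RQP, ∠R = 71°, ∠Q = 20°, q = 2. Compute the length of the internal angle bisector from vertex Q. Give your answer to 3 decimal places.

The third angle is ∠P = 180° − ∠R − ∠Q = 89.00°.
Law of sines: r = q·sin R/sin Q ≈ 5.529.
Law of sines: p = q·sin P/sin Q ≈ 5.8467.
The bisector from Q has length 2·p·r·cos(∠Q/2)/(p+r) ≈ 5.5971.

t_Q ≈ 5.597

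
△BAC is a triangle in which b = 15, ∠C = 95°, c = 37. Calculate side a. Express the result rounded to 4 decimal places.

Law of sines: sin B = b·sin C/c ≈ 0.40386.
Since c ≥ b, only the acute value applies: ∠B ≈ 23.82°.
Then ∠A = 180° − ∠C − ∠B ≈ 61.18°.
Law of sines gives a = c·sin A/sin C ≈ 32.541.

32.5410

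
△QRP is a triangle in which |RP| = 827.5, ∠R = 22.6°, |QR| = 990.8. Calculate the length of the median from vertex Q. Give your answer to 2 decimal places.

m_Q ≈ 629.24

By the law of cosines, |PQ|² = |QR|² + |RP|² − 2·|QR|·|RP|·cos R = 1.5258e+05, so |PQ| ≈ 390.62.
Median from Q: ½√(2·|PQ|² + 2·|QR|² − |RP|²) ≈ 629.24.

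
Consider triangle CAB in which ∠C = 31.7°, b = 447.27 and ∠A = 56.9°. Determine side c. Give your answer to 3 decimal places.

The third angle is ∠B = 180° − ∠C − ∠A = 91.40°.
Law of sines: c = b·sin C/sin B ≈ 235.1.

235.098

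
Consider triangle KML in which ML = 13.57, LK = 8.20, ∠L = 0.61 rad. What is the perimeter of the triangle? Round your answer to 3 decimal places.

By the law of cosines, KM² = ML² + LK² − 2·ML·LK·cos L = 68.974, so KM ≈ 8.3051.
Semiperimeter s = (13.57+8.2+8.3051)/2 = 15.038.
Perimeter = 13.57 + 8.2 + 8.3051 = 30.075.

30.075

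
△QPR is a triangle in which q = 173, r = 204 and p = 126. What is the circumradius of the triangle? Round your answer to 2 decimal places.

102.47

By the law of cosines, cos Q = (p² + r² − q²) / (2·p·r) ≈ 0.53616, so ∠Q ≈ 57.58°.
Circumradius = q/(2 sin Q) ≈ 102.47.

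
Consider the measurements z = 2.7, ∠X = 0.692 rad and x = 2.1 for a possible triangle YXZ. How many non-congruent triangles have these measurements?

2

z·sin X = 2.7·sin(0.692 rad) ≈ 1.723.
Since z sin X < x < z (1.723 < 2.1 < 2.7), two triangles exist.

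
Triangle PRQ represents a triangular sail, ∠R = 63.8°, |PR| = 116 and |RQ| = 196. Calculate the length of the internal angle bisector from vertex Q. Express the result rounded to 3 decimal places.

t_Q ≈ 177.744

By the law of cosines, |QP|² = |PR|² + |RQ|² − 2·|PR|·|RQ|·cos R = 31796, so |QP| ≈ 178.31.
Law of cosines again: cos Q = (|RQ|² + |QP|² − |PR|²)/(2·|RQ|·|QP|) ≈ 0.81197, so ∠Q ≈ 35.71°.
The bisector from Q has length 2·|RQ|·|QP|·cos(∠Q/2)/(|RQ|+|QP|) ≈ 177.74.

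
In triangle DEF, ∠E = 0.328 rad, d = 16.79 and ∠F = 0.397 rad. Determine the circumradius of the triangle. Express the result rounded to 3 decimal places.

12.660

The third angle is ∠D = π − ∠E − ∠F = 2.417 rad.
Law of sines: e = d·sin E/sin D ≈ 8.1566.
Law of sines: f = d·sin F/sin D ≈ 9.7897.
Circumradius = d/(2 sin D) ≈ 12.66.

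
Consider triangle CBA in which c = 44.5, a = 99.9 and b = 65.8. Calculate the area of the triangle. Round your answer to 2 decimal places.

1140.87

Semiperimeter s = (44.5 + 65.8 + 99.9)/2 = 105.1.
Heron's formula: area = √(105.1·60.6·39.3·5.2) ≈ 1140.9.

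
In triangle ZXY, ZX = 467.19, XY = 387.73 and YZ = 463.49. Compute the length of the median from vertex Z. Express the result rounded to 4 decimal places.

Median from Z: ½√(2·YZ² + 2·ZX² − XY²) ≈ 423.04.

m_Z ≈ 423.0379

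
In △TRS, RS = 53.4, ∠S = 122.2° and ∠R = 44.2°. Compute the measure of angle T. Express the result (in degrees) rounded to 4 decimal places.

13.6000

The third angle is ∠T = 180° − ∠R − ∠S = 13.60°.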